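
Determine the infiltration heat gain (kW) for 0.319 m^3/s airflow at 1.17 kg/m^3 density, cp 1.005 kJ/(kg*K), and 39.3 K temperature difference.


Q = V_dot * rho * cp * dT
Q = 0.319 * 1.17 * 1.005 * 39.3
Q = 14.741 kW

14.741


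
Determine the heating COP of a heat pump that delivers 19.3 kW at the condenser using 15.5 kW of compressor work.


COP_hp = Q_cond / W
COP_hp = 19.3 / 15.5
COP_hp = 1.245

1.245


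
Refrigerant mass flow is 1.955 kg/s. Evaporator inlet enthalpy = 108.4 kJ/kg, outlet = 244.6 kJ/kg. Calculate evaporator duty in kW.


dh = 244.6 - 108.4 = 136.2 kJ/kg
Q_evap = m_dot * dh = 1.955 * 136.2
Q_evap = 266.27 kW

266.27


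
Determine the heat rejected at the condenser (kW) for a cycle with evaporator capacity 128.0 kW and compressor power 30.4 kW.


Q_cond = Q_evap + W
Q_cond = 128.0 + 30.4
Q_cond = 158.4 kW

158.4


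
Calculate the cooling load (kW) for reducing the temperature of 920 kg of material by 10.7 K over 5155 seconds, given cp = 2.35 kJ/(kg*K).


Q = m * cp * dT / t
Q = 920 * 2.35 * 10.7 / 5155
Q = 4.488 kW

4.488


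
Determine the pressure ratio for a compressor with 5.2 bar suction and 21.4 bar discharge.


PR = P_high / P_low
PR = 21.4 / 5.2
PR = 4.115

4.115


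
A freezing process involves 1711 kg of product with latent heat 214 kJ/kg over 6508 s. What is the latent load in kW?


Q_lat = m * h_fg / t
Q_lat = 1711 * 214 / 6508
Q_lat = 56.26 kW

56.26


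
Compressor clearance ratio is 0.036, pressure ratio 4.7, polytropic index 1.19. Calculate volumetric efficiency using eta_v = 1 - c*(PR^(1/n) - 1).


PR^(1/n) = 4.7^(1/1.19) = 3.67103154
eta_v = 1 - 0.036 * (3.67103154 - 1)
eta_v = 0.9038

0.9038


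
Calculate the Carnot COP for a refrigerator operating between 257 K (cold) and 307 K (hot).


dT = 307 - 257 = 50 K
COP_carnot = T_cold / dT = 257 / 50
COP_carnot = 5.14

5.14


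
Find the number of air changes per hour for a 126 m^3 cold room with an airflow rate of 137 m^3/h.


ACH = flow / volume
ACH = 137 / 126
ACH = 1.087

1.087


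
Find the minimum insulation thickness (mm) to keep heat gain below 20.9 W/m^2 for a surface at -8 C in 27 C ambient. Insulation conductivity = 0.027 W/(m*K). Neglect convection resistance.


dT = 27 - (-8) = 35 K
thickness = k * dT / q_max * 1000
thickness = 0.027 * 35 / 20.9 * 1000
thickness = 45.2 mm

45.2


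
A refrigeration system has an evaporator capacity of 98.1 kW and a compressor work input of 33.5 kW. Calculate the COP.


COP = Q_evap / W
COP = 98.1 / 33.5
COP = 2.928

2.928


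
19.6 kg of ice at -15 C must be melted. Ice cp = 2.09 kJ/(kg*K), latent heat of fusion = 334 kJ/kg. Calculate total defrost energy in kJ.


Sensible heat = cp * dT = 2.09 * 15 = 31.35 kJ/kg
Total per kg = 31.35 + 334 = 365.35 kJ/kg
Q = m * total = 19.6 * 365.35
Q = 7160.9 kJ

7160.9


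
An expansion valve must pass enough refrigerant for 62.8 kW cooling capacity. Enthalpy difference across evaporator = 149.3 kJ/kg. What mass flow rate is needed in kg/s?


m_dot = Q / dh
m_dot = 62.8 / 149.3
m_dot = 0.4206 kg/s

0.4206


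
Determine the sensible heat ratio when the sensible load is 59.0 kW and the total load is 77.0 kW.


SHR = Q_sensible / Q_total
SHR = 59.0 / 77.0
SHR = 0.766

0.766


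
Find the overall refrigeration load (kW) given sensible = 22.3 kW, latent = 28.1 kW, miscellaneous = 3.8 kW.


Q_total = Q_s + Q_l + Q_misc
Q_total = 22.3 + 28.1 + 3.8
Q_total = 54.2 kW

54.2


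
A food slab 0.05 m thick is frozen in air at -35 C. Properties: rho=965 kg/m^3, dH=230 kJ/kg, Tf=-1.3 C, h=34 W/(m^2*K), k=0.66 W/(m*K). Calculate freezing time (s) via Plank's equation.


dT = -1.3 - (-35) = 33.7 K
term1 = a/(2h) = 0.05/(2*34) = 0.0007352941176
term2 = a^2/(8k) = 0.05^2/(8*0.66) = 0.0004734848485
t = rho*dH*1000/dT * (term1 + term2)
t = 965*230*1000/33.7 * (0.0007352941176 + 0.0004734848485)
t = 7961 s

7961


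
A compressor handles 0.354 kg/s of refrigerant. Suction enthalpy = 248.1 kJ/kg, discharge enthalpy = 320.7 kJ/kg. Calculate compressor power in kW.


dh = 320.7 - 248.1 = 72.6 kJ/kg
W = m_dot * dh = 0.354 * 72.6 = 25.7 kW

25.7


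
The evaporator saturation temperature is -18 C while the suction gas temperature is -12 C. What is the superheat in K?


Superheat = T_suction - T_evap
Superheat = -12 - (-18)
Superheat = 6 K

6


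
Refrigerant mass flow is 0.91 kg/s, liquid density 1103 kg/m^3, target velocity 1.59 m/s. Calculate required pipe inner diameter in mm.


A = m_dot / (rho * v) = 0.91 / (1103 * 1.59) = 0.0005188821795 m^2
d = sqrt(4*A/pi) * 1000
d = 25.7 mm

25.7


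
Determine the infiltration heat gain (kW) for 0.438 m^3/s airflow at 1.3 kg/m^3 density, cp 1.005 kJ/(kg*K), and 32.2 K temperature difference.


Q = V_dot * rho * cp * dT
Q = 0.438 * 1.3 * 1.005 * 32.2
Q = 18.426 kW

18.426


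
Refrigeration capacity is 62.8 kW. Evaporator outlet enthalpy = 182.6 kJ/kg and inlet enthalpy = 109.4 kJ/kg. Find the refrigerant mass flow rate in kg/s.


dh = 182.6 - 109.4 = 73.2 kJ/kg
m_dot = Q / dh = 62.8 / 73.2 = 0.8579 kg/s

0.8579


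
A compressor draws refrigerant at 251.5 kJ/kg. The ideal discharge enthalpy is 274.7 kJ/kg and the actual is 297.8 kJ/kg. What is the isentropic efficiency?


dh_ideal = 274.7 - 251.5 = 23.2 kJ/kg
dh_actual = 297.8 - 251.5 = 46.3 kJ/kg
eta_s = dh_ideal / dh_actual = 23.2 / 46.3
eta_s = 0.5011

0.5011


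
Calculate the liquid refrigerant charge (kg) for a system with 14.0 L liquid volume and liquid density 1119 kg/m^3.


Charge = V * rho / 1000
Charge = 14.0 * 1119 / 1000
Charge = 15.67 kg

15.67


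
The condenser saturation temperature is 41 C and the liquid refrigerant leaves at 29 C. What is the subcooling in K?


Subcooling = T_cond - T_liquid
Subcooling = 41 - 29
Subcooling = 12 K

12


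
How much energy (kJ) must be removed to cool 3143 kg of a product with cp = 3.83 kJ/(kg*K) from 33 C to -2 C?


dT = 33 - (-2) = 35 K
Q = m * cp * dT = 3143 * 3.83 * 35
Q = 421319 kJ

421319


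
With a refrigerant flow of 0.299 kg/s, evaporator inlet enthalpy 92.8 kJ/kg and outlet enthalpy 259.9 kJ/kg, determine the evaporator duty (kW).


dh = 259.9 - 92.8 = 167.1 kJ/kg
Q_evap = m_dot * dh = 0.299 * 167.1
Q_evap = 49.96 kW

49.96


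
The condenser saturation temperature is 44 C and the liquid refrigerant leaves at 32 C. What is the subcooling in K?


Subcooling = T_cond - T_liquid
Subcooling = 44 - 32
Subcooling = 12 K

12


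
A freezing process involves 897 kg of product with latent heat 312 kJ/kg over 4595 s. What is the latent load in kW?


Q_lat = m * h_fg / t
Q_lat = 897 * 312 / 4595
Q_lat = 60.91 kW

60.91


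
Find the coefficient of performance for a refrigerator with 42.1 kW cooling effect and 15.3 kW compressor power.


COP = Q_evap / W
COP = 42.1 / 15.3
COP = 2.752

2.752


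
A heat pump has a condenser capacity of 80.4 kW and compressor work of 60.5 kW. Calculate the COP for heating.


COP_hp = Q_cond / W
COP_hp = 80.4 / 60.5
COP_hp = 1.329

1.329


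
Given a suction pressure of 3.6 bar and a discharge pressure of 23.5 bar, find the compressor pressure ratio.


PR = P_high / P_low
PR = 23.5 / 3.6
PR = 6.528

6.528


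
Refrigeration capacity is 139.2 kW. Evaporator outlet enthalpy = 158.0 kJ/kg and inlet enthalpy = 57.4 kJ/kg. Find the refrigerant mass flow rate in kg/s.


dh = 158.0 - 57.4 = 100.6 kJ/kg
m_dot = Q / dh = 139.2 / 100.6 = 1.3837 kg/s

1.3837


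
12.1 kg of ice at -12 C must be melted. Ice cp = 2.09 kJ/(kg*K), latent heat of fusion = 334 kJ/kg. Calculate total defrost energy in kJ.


Sensible heat = cp * dT = 2.09 * 12 = 25.08 kJ/kg
Total per kg = 25.08 + 334 = 359.08 kJ/kg
Q = m * total = 12.1 * 359.08
Q = 4344.9 kJ

4344.9


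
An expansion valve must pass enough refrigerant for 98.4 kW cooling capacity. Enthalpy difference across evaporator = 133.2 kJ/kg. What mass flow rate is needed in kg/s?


m_dot = Q / dh
m_dot = 98.4 / 133.2
m_dot = 0.7387 kg/s

0.7387


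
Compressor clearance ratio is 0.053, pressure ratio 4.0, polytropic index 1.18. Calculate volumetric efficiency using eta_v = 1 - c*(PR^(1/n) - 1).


PR^(1/n) = 4.0^(1/1.18) = 3.23757868
eta_v = 1 - 0.053 * (3.23757868 - 1)
eta_v = 0.8814

0.8814


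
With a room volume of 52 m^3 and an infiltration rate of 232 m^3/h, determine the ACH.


ACH = flow / volume
ACH = 232 / 52
ACH = 4.462

4.462


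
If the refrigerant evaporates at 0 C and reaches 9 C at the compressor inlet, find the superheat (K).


Superheat = T_suction - T_evap
Superheat = 9 - (0)
Superheat = 9 K

9


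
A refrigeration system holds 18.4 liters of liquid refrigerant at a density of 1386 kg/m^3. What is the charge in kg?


Charge = V * rho / 1000
Charge = 18.4 * 1386 / 1000
Charge = 25.5 kg

25.5


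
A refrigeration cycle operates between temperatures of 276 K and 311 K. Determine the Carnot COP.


dT = 311 - 276 = 35 K
COP_carnot = T_cold / dT = 276 / 35
COP_carnot = 7.886

7.886


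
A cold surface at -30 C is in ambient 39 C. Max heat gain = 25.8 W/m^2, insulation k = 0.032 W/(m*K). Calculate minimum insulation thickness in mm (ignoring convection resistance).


dT = 39 - (-30) = 69 K
thickness = k * dT / q_max * 1000
thickness = 0.032 * 69 / 25.8 * 1000
thickness = 85.6 mm

85.6


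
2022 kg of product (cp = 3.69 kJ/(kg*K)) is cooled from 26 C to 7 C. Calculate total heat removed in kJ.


dT = 26 - (7) = 19 K
Q = m * cp * dT = 2022 * 3.69 * 19
Q = 141762 kJ

141762


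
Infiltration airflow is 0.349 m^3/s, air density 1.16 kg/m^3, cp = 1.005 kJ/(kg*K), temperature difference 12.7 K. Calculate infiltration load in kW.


Q = V_dot * rho * cp * dT
Q = 0.349 * 1.16 * 1.005 * 12.7
Q = 5.167 kW

5.167


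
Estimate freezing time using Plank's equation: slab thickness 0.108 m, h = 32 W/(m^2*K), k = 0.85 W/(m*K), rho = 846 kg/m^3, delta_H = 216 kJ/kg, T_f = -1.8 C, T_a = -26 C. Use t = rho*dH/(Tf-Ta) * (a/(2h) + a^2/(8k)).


dT = -1.8 - (-26) = 24.2 K
term1 = a/(2h) = 0.108/(2*32) = 0.0016875
term2 = a^2/(8k) = 0.108^2/(8*0.85) = 0.001715294118
t = rho*dH*1000/dT * (term1 + term2)
t = 846*216*1000/24.2 * (0.0016875 + 0.001715294118)
t = 25695 s

25695


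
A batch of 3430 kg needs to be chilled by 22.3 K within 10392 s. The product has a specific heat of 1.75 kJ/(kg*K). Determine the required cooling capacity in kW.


Q = m * cp * dT / t
Q = 3430 * 1.75 * 22.3 / 10392
Q = 12.881 kW

12.881


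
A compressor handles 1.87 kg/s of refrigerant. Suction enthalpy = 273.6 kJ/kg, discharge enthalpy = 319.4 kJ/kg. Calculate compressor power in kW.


dh = 319.4 - 273.6 = 45.8 kJ/kg
W = m_dot * dh = 1.87 * 45.8 = 85.65 kW

85.65


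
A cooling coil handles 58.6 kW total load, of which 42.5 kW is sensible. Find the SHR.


SHR = Q_sensible / Q_total
SHR = 42.5 / 58.6
SHR = 0.725

0.725


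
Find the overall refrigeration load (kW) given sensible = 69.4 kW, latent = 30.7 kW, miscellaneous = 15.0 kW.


Q_total = Q_s + Q_l + Q_misc
Q_total = 69.4 + 30.7 + 15.0
Q_total = 115.1 kW

115.1


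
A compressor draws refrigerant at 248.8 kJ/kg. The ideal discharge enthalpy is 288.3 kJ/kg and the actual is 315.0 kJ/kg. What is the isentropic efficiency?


dh_ideal = 288.3 - 248.8 = 39.5 kJ/kg
dh_actual = 315.0 - 248.8 = 66.2 kJ/kg
eta_s = dh_ideal / dh_actual = 39.5 / 66.2
eta_s = 0.5967

0.5967


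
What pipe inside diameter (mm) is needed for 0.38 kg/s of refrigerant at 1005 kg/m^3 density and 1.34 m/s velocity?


A = m_dot / (rho * v) = 0.38 / (1005 * 1.34) = 0.0002821712334 m^2
d = sqrt(4*A/pi) * 1000
d = 19.0 mm

19.0


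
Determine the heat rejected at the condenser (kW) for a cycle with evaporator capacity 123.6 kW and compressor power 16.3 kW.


Q_cond = Q_evap + W
Q_cond = 123.6 + 16.3
Q_cond = 139.9 kW

139.9


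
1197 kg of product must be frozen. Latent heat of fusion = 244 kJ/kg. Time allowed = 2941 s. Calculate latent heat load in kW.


Q_lat = m * h_fg / t
Q_lat = 1197 * 244 / 2941
Q_lat = 99.31 kW

99.31


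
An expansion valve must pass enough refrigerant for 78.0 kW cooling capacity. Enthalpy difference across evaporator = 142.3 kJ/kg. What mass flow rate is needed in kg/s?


m_dot = Q / dh
m_dot = 78.0 / 142.3
m_dot = 0.5481 kg/s

0.5481


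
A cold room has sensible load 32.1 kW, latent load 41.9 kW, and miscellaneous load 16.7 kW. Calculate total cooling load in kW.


Q_total = Q_s + Q_l + Q_misc
Q_total = 32.1 + 41.9 + 16.7
Q_total = 90.7 kW

90.7


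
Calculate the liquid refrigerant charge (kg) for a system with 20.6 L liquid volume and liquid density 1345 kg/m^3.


Charge = V * rho / 1000
Charge = 20.6 * 1345 / 1000
Charge = 27.71 kg

27.71


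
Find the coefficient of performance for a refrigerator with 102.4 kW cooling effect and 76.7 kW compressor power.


COP = Q_evap / W
COP = 102.4 / 76.7
COP = 1.335

1.335


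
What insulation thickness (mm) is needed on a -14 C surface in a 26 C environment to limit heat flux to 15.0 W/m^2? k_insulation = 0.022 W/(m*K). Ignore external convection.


dT = 26 - (-14) = 40 K
thickness = k * dT / q_max * 1000
thickness = 0.022 * 40 / 15.0 * 1000
thickness = 58.7 mm

58.7


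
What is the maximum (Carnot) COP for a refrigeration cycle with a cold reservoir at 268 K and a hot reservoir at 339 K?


dT = 339 - 268 = 71 K
COP_carnot = T_cold / dT = 268 / 71
COP_carnot = 3.775

3.775


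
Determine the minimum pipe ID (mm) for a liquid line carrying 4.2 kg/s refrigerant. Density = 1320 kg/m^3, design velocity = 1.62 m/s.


A = m_dot / (rho * v) = 4.2 / (1320 * 1.62) = 0.001964085297 m^2
d = sqrt(4*A/pi) * 1000
d = 50.0 mm

50.0


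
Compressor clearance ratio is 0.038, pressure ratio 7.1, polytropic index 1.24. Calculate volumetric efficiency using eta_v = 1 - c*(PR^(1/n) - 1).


PR^(1/n) = 7.1^(1/1.24) = 4.85846041
eta_v = 1 - 0.038 * (4.85846041 - 1)
eta_v = 0.8534

0.8534


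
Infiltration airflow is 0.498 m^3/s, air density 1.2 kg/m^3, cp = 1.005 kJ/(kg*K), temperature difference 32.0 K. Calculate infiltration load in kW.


Q = V_dot * rho * cp * dT
Q = 0.498 * 1.2 * 1.005 * 32.0
Q = 19.219 kW

19.219


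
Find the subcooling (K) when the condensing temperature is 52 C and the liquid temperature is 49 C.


Subcooling = T_cond - T_liquid
Subcooling = 52 - 49
Subcooling = 3 K

3


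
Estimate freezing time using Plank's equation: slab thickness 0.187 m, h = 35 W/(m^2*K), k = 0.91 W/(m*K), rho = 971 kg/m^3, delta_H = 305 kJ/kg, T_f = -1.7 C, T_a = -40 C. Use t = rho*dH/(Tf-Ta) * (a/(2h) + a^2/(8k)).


dT = -1.7 - (-40) = 38.3 K
term1 = a/(2h) = 0.187/(2*35) = 0.002671428571
term2 = a^2/(8k) = 0.187^2/(8*0.91) = 0.004803434066
t = rho*dH*1000/dT * (term1 + term2)
t = 971*305*1000/38.3 * (0.002671428571 + 0.004803434066)
t = 57799 s

57799


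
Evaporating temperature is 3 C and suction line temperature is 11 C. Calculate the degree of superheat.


Superheat = T_suction - T_evap
Superheat = 11 - (3)
Superheat = 8 K

8


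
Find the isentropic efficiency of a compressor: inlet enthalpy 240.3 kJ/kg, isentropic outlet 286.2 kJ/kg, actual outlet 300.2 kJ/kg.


dh_ideal = 286.2 - 240.3 = 45.9 kJ/kg
dh_actual = 300.2 - 240.3 = 59.9 kJ/kg
eta_s = dh_ideal / dh_actual = 45.9 / 59.9
eta_s = 0.7663

0.7663


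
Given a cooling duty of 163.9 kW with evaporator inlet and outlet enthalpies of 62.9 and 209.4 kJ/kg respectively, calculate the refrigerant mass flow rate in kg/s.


dh = 209.4 - 62.9 = 146.5 kJ/kg
m_dot = Q / dh = 163.9 / 146.5 = 1.1188 kg/s

1.1188


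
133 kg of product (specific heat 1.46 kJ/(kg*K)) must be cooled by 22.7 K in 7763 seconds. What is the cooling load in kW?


Q = m * cp * dT / t
Q = 133 * 1.46 * 22.7 / 7763
Q = 0.568 kW

0.568


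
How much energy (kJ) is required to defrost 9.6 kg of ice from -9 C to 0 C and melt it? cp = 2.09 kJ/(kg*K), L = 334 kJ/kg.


Sensible heat = cp * dT = 2.09 * 9 = 18.81 kJ/kg
Total per kg = 18.81 + 334 = 352.81 kJ/kg
Q = m * total = 9.6 * 352.81
Q = 3387.0 kJ

3387.0


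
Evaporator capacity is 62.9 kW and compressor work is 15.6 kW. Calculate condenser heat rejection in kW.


Q_cond = Q_evap + W
Q_cond = 62.9 + 15.6
Q_cond = 78.5 kW

78.5


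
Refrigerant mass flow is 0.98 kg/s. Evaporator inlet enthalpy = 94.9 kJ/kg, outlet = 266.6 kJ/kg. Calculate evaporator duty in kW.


dh = 266.6 - 94.9 = 171.7 kJ/kg
Q_evap = m_dot * dh = 0.98 * 171.7
Q_evap = 168.27 kW

168.27


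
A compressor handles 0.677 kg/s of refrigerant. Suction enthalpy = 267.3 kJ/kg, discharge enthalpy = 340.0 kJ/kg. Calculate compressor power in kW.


dh = 340.0 - 267.3 = 72.7 kJ/kg
W = m_dot * dh = 0.677 * 72.7 = 49.22 kW

49.22


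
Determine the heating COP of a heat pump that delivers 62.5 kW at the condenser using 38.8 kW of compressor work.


COP_hp = Q_cond / W
COP_hp = 62.5 / 38.8
COP_hp = 1.611

1.611


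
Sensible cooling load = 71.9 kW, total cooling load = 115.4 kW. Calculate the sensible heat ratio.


SHR = Q_sensible / Q_total
SHR = 71.9 / 115.4
SHR = 0.623

0.623


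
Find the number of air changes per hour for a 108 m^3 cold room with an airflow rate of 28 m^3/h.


ACH = flow / volume
ACH = 28 / 108
ACH = 0.259

0.259


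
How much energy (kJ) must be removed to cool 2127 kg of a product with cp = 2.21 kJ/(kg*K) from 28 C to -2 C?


dT = 28 - (-2) = 30 K
Q = m * cp * dT = 2127 * 2.21 * 30
Q = 141020 kJ

141020


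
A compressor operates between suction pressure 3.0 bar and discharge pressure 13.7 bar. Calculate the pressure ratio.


PR = P_high / P_low
PR = 13.7 / 3.0
PR = 4.567

4.567


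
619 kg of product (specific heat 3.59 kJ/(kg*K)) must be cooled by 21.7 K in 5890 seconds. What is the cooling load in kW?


Q = m * cp * dT / t
Q = 619 * 3.59 * 21.7 / 5890
Q = 8.187 kW

8.187


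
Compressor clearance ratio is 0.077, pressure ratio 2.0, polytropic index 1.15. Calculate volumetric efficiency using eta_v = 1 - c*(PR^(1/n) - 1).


PR^(1/n) = 2.0^(1/1.15) = 1.82711218
eta_v = 1 - 0.077 * (1.82711218 - 1)
eta_v = 0.9363

0.9363


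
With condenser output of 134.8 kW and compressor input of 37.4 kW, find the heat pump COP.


COP_hp = Q_cond / W
COP_hp = 134.8 / 37.4
COP_hp = 3.604

3.604


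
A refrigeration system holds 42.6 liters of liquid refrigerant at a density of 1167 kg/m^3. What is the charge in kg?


Charge = V * rho / 1000
Charge = 42.6 * 1167 / 1000
Charge = 49.71 kg

49.71


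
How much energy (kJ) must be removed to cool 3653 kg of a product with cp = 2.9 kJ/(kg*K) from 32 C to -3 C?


dT = 32 - (-3) = 35 K
Q = m * cp * dT = 3653 * 2.9 * 35
Q = 370780 kJ

370780


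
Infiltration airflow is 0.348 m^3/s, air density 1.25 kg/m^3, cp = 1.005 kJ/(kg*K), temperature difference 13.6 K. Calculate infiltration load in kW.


Q = V_dot * rho * cp * dT
Q = 0.348 * 1.25 * 1.005 * 13.6
Q = 5.946 kW

5.946


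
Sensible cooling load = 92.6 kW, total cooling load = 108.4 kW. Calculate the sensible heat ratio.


SHR = Q_sensible / Q_total
SHR = 92.6 / 108.4
SHR = 0.854

0.854


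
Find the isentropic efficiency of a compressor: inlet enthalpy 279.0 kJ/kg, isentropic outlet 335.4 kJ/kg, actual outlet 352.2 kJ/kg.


dh_ideal = 335.4 - 279.0 = 56.4 kJ/kg
dh_actual = 352.2 - 279.0 = 73.2 kJ/kg
eta_s = dh_ideal / dh_actual = 56.4 / 73.2
eta_s = 0.7705

0.7705


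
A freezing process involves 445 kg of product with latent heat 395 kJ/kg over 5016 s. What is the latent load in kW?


Q_lat = m * h_fg / t
Q_lat = 445 * 395 / 5016
Q_lat = 35.04 kW

35.04


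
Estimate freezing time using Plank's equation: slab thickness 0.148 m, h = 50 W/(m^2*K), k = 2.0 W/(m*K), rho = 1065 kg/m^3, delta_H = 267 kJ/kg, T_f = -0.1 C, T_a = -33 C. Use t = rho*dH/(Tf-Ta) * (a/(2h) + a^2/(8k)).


dT = -0.1 - (-33) = 32.9 K
term1 = a/(2h) = 0.148/(2*50) = 0.00148
term2 = a^2/(8k) = 0.148^2/(8*2.0) = 0.001369
t = rho*dH*1000/dT * (term1 + term2)
t = 1065*267*1000/32.9 * (0.00148 + 0.001369)
t = 24624 s

24624


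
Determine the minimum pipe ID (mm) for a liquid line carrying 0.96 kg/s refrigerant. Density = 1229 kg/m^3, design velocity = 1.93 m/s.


A = m_dot / (rho * v) = 0.96 / (1229 * 1.93) = 0.0004047268726 m^2
d = sqrt(4*A/pi) * 1000
d = 22.7 mm

22.7


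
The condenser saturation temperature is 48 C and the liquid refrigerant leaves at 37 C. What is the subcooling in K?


Subcooling = T_cond - T_liquid
Subcooling = 48 - 37
Subcooling = 11 K

11


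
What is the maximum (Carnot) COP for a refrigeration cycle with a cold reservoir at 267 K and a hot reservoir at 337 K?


dT = 337 - 267 = 70 K
COP_carnot = T_cold / dT = 267 / 70
COP_carnot = 3.814

3.814


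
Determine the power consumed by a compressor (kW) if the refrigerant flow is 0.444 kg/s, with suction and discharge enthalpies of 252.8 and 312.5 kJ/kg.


dh = 312.5 - 252.8 = 59.7 kJ/kg
W = m_dot * dh = 0.444 * 59.7 = 26.51 kW

26.51


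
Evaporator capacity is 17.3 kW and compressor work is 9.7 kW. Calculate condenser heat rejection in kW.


Q_cond = Q_evap + W
Q_cond = 17.3 + 9.7
Q_cond = 27.0 kW

27.0


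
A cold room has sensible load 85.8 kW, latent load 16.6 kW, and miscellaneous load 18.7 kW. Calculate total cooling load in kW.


Q_total = Q_s + Q_l + Q_misc
Q_total = 85.8 + 16.6 + 18.7
Q_total = 121.1 kW

121.1


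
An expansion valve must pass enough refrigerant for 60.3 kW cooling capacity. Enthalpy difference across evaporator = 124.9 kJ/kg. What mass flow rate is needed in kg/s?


m_dot = Q / dh
m_dot = 60.3 / 124.9
m_dot = 0.4828 kg/s

0.4828


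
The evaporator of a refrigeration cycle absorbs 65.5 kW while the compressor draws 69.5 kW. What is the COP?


COP = Q_evap / W
COP = 65.5 / 69.5
COP = 0.942

0.942


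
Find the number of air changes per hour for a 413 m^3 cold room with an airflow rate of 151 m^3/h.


ACH = flow / volume
ACH = 151 / 413
ACH = 0.366

0.366


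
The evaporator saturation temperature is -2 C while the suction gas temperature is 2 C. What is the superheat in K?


Superheat = T_suction - T_evap
Superheat = 2 - (-2)
Superheat = 4 K

4


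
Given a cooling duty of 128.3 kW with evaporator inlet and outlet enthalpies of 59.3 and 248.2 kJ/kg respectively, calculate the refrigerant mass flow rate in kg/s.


dh = 248.2 - 59.3 = 188.9 kJ/kg
m_dot = Q / dh = 128.3 / 188.9 = 0.6792 kg/s

0.6792


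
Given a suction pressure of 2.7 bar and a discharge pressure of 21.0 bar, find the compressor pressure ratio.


PR = P_high / P_low
PR = 21.0 / 2.7
PR = 7.778

7.778


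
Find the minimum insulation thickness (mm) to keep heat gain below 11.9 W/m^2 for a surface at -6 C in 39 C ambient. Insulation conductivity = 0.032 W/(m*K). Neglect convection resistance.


dT = 39 - (-6) = 45 K
thickness = k * dT / q_max * 1000
thickness = 0.032 * 45 / 11.9 * 1000
thickness = 121.0 mm

121.0


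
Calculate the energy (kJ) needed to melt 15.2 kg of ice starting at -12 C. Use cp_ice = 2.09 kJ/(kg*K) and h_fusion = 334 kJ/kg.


Sensible heat = cp * dT = 2.09 * 12 = 25.08 kJ/kg
Total per kg = 25.08 + 334 = 359.08 kJ/kg
Q = m * total = 15.2 * 359.08
Q = 5458.0 kJ

5458.0


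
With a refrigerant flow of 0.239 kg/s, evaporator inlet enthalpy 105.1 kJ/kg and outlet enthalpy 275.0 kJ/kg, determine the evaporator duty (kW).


dh = 275.0 - 105.1 = 169.9 kJ/kg
Q_evap = m_dot * dh = 0.239 * 169.9
Q_evap = 40.61 kW

40.61


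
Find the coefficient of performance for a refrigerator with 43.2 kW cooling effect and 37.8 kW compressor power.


COP = Q_evap / W
COP = 43.2 / 37.8
COP = 1.143

1.143


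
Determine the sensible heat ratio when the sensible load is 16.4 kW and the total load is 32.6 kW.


SHR = Q_sensible / Q_total
SHR = 16.4 / 32.6
SHR = 0.503

0.503


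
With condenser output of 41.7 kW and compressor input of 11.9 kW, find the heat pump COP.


COP_hp = Q_cond / W
COP_hp = 41.7 / 11.9
COP_hp = 3.504

3.504


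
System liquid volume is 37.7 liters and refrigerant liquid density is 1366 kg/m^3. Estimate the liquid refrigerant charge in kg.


Charge = V * rho / 1000
Charge = 37.7 * 1366 / 1000
Charge = 51.5 kg

51.5


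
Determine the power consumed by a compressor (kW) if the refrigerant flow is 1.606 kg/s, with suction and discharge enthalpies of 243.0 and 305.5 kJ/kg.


dh = 305.5 - 243.0 = 62.5 kJ/kg
W = m_dot * dh = 1.606 * 62.5 = 100.38 kW

100.38


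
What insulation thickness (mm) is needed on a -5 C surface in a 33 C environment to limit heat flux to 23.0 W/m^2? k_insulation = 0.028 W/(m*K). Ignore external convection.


dT = 33 - (-5) = 38 K
thickness = k * dT / q_max * 1000
thickness = 0.028 * 38 / 23.0 * 1000
thickness = 46.3 mm

46.3


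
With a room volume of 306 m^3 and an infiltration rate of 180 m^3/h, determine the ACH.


ACH = flow / volume
ACH = 180 / 306
ACH = 0.588

0.588


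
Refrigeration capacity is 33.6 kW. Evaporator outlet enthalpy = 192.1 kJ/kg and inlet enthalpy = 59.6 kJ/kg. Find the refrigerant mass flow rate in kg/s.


dh = 192.1 - 59.6 = 132.5 kJ/kg
m_dot = Q / dh = 33.6 / 132.5 = 0.2536 kg/s

0.2536


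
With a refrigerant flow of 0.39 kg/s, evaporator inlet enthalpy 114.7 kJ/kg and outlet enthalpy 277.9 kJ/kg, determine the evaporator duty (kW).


dh = 277.9 - 114.7 = 163.2 kJ/kg
Q_evap = m_dot * dh = 0.39 * 163.2
Q_evap = 63.65 kW

63.65


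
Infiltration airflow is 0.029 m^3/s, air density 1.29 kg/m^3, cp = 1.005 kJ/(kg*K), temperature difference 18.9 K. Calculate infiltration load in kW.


Q = V_dot * rho * cp * dT
Q = 0.029 * 1.29 * 1.005 * 18.9
Q = 0.711 kW

0.711


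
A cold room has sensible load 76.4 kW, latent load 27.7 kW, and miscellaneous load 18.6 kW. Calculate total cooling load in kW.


Q_total = Q_s + Q_l + Q_misc
Q_total = 76.4 + 27.7 + 18.6
Q_total = 122.7 kW

122.7


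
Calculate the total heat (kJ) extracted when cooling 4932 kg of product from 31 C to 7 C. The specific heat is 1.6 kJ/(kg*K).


dT = 31 - (7) = 24 K
Q = m * cp * dT = 4932 * 1.6 * 24
Q = 189389 kJ

189389


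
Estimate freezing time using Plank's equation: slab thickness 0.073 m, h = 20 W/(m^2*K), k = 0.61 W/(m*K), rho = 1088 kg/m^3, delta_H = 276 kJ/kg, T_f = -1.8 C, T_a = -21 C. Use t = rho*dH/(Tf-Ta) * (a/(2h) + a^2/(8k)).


dT = -1.8 - (-21) = 19.2 K
term1 = a/(2h) = 0.073/(2*20) = 0.001825
term2 = a^2/(8k) = 0.073^2/(8*0.61) = 0.001092008197
t = rho*dH*1000/dT * (term1 + term2)
t = 1088*276*1000/19.2 * (0.001825 + 0.001092008197)
t = 45622 s

45622


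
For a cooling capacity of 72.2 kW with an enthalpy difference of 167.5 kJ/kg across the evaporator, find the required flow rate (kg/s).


m_dot = Q / dh
m_dot = 72.2 / 167.5
m_dot = 0.431 kg/s

0.431


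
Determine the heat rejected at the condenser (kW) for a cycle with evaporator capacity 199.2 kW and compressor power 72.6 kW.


Q_cond = Q_evap + W
Q_cond = 199.2 + 72.6
Q_cond = 271.8 kW

271.8


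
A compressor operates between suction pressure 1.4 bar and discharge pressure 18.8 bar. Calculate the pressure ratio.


PR = P_high / P_low
PR = 18.8 / 1.4
PR = 13.429

13.429


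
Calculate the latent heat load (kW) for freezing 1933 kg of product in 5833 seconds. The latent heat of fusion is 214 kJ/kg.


Q_lat = m * h_fg / t
Q_lat = 1933 * 214 / 5833
Q_lat = 70.92 kW

70.92


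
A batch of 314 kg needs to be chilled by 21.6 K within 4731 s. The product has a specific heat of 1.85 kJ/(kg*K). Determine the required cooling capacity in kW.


Q = m * cp * dT / t
Q = 314 * 1.85 * 21.6 / 4731
Q = 2.652 kW

2.652


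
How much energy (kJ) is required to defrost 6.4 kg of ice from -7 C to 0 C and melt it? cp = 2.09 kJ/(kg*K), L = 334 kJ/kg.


Sensible heat = cp * dT = 2.09 * 7 = 14.63 kJ/kg
Total per kg = 14.63 + 334 = 348.63 kJ/kg
Q = m * total = 6.4 * 348.63
Q = 2231.2 kJ

2231.2


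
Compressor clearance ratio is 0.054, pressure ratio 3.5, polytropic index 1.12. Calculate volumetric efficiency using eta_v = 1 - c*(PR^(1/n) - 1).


PR^(1/n) = 3.5^(1/1.12) = 3.06037778
eta_v = 1 - 0.054 * (3.06037778 - 1)
eta_v = 0.8887

0.8887


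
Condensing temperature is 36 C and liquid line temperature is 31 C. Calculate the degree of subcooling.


Subcooling = T_cond - T_liquid
Subcooling = 36 - 31
Subcooling = 5 K

5


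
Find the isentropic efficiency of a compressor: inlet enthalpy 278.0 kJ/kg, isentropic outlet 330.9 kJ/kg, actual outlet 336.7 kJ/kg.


dh_ideal = 330.9 - 278.0 = 52.9 kJ/kg
dh_actual = 336.7 - 278.0 = 58.7 kJ/kg
eta_s = dh_ideal / dh_actual = 52.9 / 58.7
eta_s = 0.9012

0.9012


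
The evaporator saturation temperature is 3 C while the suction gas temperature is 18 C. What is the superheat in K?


Superheat = T_suction - T_evap
Superheat = 18 - (3)
Superheat = 15 K

15


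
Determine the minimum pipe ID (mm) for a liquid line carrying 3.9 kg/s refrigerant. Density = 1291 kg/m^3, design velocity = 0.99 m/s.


A = m_dot / (rho * v) = 3.9 / (1291 * 0.99) = 0.003051428303 m^2
d = sqrt(4*A/pi) * 1000
d = 62.3 mm

62.3


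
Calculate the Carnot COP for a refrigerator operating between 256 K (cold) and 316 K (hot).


dT = 316 - 256 = 60 K
COP_carnot = T_cold / dT = 256 / 60
COP_carnot = 4.267

4.267


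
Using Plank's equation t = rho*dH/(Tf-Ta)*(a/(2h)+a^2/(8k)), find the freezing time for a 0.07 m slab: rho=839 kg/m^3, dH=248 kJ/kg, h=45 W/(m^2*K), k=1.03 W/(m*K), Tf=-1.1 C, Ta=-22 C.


dT = -1.1 - (-22) = 20.9 K
term1 = a/(2h) = 0.07/(2*45) = 0.0007777777778
term2 = a^2/(8k) = 0.07^2/(8*1.03) = 0.0005946601942
t = rho*dH*1000/dT * (term1 + term2)
t = 839*248*1000/20.9 * (0.0007777777778 + 0.0005946601942)
t = 13663 s

13663


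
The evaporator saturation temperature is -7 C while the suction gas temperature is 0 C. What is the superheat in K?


Superheat = T_suction - T_evap
Superheat = 0 - (-7)
Superheat = 7 K

7


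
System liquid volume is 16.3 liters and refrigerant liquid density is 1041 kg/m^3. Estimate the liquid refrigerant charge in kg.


Charge = V * rho / 1000
Charge = 16.3 * 1041 / 1000
Charge = 16.97 kg

16.97


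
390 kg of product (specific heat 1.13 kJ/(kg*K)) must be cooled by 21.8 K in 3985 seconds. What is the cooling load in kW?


Q = m * cp * dT / t
Q = 390 * 1.13 * 21.8 / 3985
Q = 2.411 kW

2.411


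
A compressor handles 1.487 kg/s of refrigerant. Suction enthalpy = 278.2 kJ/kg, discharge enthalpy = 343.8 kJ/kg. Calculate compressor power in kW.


dh = 343.8 - 278.2 = 65.6 kJ/kg
W = m_dot * dh = 1.487 * 65.6 = 97.55 kW

97.55


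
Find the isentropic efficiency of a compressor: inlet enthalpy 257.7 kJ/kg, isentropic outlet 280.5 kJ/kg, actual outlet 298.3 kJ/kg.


dh_ideal = 280.5 - 257.7 = 22.8 kJ/kg
dh_actual = 298.3 - 257.7 = 40.6 kJ/kg
eta_s = dh_ideal / dh_actual = 22.8 / 40.6
eta_s = 0.5616

0.5616


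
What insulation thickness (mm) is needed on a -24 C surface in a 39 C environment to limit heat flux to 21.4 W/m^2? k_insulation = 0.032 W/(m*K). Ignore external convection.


dT = 39 - (-24) = 63 K
thickness = k * dT / q_max * 1000
thickness = 0.032 * 63 / 21.4 * 1000
thickness = 94.2 mm

94.2


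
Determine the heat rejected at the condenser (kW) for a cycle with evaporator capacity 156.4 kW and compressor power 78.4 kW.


Q_cond = Q_evap + W
Q_cond = 156.4 + 78.4
Q_cond = 234.8 kW

234.8


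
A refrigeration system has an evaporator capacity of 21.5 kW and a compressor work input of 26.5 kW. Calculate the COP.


COP = Q_evap / W
COP = 21.5 / 26.5
COP = 0.811

0.811


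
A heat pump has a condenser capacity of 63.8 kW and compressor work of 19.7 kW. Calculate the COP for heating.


COP_hp = Q_cond / W
COP_hp = 63.8 / 19.7
COP_hp = 3.239

3.239


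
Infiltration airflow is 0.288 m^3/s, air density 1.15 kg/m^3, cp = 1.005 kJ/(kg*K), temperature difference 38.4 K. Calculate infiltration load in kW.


Q = V_dot * rho * cp * dT
Q = 0.288 * 1.15 * 1.005 * 38.4
Q = 12.782 kW

12.782


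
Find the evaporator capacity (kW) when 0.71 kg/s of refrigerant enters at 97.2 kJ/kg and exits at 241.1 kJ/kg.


dh = 241.1 - 97.2 = 143.9 kJ/kg
Q_evap = m_dot * dh = 0.71 * 143.9
Q_evap = 102.17 kW

102.17


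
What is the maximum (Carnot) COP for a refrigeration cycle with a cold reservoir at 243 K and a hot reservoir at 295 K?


dT = 295 - 243 = 52 K
COP_carnot = T_cold / dT = 243 / 52
COP_carnot = 4.673

4.673


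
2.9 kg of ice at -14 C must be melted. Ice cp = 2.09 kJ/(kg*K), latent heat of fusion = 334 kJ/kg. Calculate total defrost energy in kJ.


Sensible heat = cp * dT = 2.09 * 14 = 29.26 kJ/kg
Total per kg = 29.26 + 334 = 363.26 kJ/kg
Q = m * total = 2.9 * 363.26
Q = 1053.5 kJ

1053.5


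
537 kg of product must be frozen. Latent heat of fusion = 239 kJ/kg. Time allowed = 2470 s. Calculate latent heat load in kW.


Q_lat = m * h_fg / t
Q_lat = 537 * 239 / 2470
Q_lat = 51.96 kW

51.96


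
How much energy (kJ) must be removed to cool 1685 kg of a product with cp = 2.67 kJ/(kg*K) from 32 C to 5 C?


dT = 32 - (5) = 27 K
Q = m * cp * dT = 1685 * 2.67 * 27
Q = 121472 kJ

121472


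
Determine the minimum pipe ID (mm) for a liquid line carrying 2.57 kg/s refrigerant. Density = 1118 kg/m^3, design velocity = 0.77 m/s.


A = m_dot / (rho * v) = 2.57 / (1118 * 0.77) = 0.002985386706 m^2
d = sqrt(4*A/pi) * 1000
d = 61.7 mm

61.7


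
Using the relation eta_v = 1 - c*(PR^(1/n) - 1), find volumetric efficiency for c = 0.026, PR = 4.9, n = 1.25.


PR^(1/n) = 4.9^(1/1.25) = 3.56579904
eta_v = 1 - 0.026 * (3.56579904 - 1)
eta_v = 0.9333

0.9333


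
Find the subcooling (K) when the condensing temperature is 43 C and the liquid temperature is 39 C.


Subcooling = T_cond - T_liquid
Subcooling = 43 - 39
Subcooling = 4 K

4


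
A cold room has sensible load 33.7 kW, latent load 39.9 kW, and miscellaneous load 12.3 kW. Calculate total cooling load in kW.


Q_total = Q_s + Q_l + Q_misc
Q_total = 33.7 + 39.9 + 12.3
Q_total = 85.9 kW

85.9


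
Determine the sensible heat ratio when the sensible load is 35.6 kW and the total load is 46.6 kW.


SHR = Q_sensible / Q_total
SHR = 35.6 / 46.6
SHR = 0.764

0.764


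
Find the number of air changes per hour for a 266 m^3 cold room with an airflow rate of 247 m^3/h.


ACH = flow / volume
ACH = 247 / 266
ACH = 0.929

0.929


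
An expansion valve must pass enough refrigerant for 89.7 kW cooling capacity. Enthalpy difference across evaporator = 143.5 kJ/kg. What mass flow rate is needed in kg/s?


m_dot = Q / dh
m_dot = 89.7 / 143.5
m_dot = 0.6251 kg/s

0.6251


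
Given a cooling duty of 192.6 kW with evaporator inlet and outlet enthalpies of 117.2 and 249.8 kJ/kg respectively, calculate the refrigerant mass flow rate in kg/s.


dh = 249.8 - 117.2 = 132.6 kJ/kg
m_dot = Q / dh = 192.6 / 132.6 = 1.4525 kg/s

1.4525


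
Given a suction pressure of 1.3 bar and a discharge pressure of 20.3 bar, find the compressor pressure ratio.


PR = P_high / P_low
PR = 20.3 / 1.3
PR = 15.615

15.615


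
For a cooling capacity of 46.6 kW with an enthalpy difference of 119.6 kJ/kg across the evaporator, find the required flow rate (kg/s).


m_dot = Q / dh
m_dot = 46.6 / 119.6
m_dot = 0.3896 kg/s

0.3896


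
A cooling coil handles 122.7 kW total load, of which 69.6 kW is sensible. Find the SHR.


SHR = Q_sensible / Q_total
SHR = 69.6 / 122.7
SHR = 0.567

0.567


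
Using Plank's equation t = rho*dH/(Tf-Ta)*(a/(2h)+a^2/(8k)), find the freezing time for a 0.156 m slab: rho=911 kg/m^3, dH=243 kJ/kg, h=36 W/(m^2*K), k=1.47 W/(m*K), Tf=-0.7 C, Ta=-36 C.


dT = -0.7 - (-36) = 35.3 K
term1 = a/(2h) = 0.156/(2*36) = 0.002166666667
term2 = a^2/(8k) = 0.156^2/(8*1.47) = 0.002069387755
t = rho*dH*1000/dT * (term1 + term2)
t = 911*243*1000/35.3 * (0.002166666667 + 0.002069387755)
t = 26565 s

26565


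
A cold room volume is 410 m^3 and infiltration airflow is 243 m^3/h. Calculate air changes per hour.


ACH = flow / volume
ACH = 243 / 410
ACH = 0.593

0.593


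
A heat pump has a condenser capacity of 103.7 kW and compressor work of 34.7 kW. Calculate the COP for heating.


COP_hp = Q_cond / W
COP_hp = 103.7 / 34.7
COP_hp = 2.988

2.988


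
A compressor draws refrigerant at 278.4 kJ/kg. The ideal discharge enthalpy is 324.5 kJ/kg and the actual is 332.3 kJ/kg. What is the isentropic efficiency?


dh_ideal = 324.5 - 278.4 = 46.1 kJ/kg
dh_actual = 332.3 - 278.4 = 53.9 kJ/kg
eta_s = dh_ideal / dh_actual = 46.1 / 53.9
eta_s = 0.8553

0.8553


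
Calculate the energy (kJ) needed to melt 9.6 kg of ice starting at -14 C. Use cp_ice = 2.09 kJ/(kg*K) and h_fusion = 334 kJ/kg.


Sensible heat = cp * dT = 2.09 * 14 = 29.26 kJ/kg
Total per kg = 29.26 + 334 = 363.26 kJ/kg
Q = m * total = 9.6 * 363.26
Q = 3487.3 kJ

3487.3


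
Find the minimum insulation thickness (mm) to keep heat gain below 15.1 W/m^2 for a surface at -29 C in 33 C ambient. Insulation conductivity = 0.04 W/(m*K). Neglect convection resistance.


dT = 33 - (-29) = 62 K
thickness = k * dT / q_max * 1000
thickness = 0.04 * 62 / 15.1 * 1000
thickness = 164.2 mm

164.2


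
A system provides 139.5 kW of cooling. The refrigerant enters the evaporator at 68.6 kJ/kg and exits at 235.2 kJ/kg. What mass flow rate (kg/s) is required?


dh = 235.2 - 68.6 = 166.6 kJ/kg
m_dot = Q / dh = 139.5 / 166.6 = 0.8373 kg/s

0.8373


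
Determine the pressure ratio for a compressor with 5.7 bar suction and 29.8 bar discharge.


PR = P_high / P_low
PR = 29.8 / 5.7
PR = 5.228

5.228


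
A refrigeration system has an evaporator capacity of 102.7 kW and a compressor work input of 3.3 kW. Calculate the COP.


COP = Q_evap / W
COP = 102.7 / 3.3
COP = 31.121

31.121


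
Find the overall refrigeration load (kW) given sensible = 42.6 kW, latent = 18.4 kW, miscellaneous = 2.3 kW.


Q_total = Q_s + Q_l + Q_misc
Q_total = 42.6 + 18.4 + 2.3
Q_total = 63.3 kW

63.3


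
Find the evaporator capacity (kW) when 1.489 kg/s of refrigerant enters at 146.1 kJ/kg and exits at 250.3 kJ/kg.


dh = 250.3 - 146.1 = 104.2 kJ/kg
Q_evap = m_dot * dh = 1.489 * 104.2
Q_evap = 155.15 kW

155.15


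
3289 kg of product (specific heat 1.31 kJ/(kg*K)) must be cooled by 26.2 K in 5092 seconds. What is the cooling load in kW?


Q = m * cp * dT / t
Q = 3289 * 1.31 * 26.2 / 5092
Q = 22.169 kW

22.169


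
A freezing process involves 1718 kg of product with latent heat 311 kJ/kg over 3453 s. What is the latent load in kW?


Q_lat = m * h_fg / t
Q_lat = 1718 * 311 / 3453
Q_lat = 154.73 kW

154.73


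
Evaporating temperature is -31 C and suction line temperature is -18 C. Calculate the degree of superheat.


Superheat = T_suction - T_evap
Superheat = -18 - (-31)
Superheat = 13 K

13


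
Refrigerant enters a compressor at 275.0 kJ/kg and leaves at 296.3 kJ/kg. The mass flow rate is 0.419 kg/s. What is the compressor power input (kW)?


dh = 296.3 - 275.0 = 21.3 kJ/kg
W = m_dot * dh = 0.419 * 21.3 = 8.92 kW

8.92


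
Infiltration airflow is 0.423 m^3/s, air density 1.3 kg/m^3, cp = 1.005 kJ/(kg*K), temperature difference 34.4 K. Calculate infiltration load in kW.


Q = V_dot * rho * cp * dT
Q = 0.423 * 1.3 * 1.005 * 34.4
Q = 19.011 kW

19.011


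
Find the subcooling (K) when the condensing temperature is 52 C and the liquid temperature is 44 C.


Subcooling = T_cond - T_liquid
Subcooling = 52 - 44
Subcooling = 8 K

8


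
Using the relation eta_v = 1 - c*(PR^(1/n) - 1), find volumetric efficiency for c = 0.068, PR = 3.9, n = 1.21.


PR^(1/n) = 3.9^(1/1.21) = 3.07952083
eta_v = 1 - 0.068 * (3.07952083 - 1)
eta_v = 0.8586

0.8586


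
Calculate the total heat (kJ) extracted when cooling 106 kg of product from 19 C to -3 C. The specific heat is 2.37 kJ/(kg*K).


dT = 19 - (-3) = 22 K
Q = m * cp * dT = 106 * 2.37 * 22
Q = 5527 kJ

5527
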